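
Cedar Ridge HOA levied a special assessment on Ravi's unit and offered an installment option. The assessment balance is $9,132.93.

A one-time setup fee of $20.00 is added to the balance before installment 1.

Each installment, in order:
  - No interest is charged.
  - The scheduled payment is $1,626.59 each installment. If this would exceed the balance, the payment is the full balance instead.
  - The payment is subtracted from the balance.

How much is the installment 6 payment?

$1,019.98

Installment 1: $9,152.93 − $1,626.59 → $7,526.34
Installment 2: $7,526.34 − $1,626.59 → $5,899.75
Installment 3: $5,899.75 − $1,626.59 → $4,273.16
Installment 4: $4,273.16 − $1,626.59 → $2,646.57
Installment 5: $2,646.57 − $1,626.59 → $1,019.98
Installment 6: $1,019.98 − $1,019.98 → $0.00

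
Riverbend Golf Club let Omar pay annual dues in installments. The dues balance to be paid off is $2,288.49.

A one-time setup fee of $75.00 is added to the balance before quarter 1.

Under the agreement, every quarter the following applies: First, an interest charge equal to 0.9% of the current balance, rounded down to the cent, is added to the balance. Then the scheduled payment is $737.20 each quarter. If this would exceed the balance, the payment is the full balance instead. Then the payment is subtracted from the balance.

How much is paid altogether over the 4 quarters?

Quarter 1: opening $2,363.49; interest $21.27 → $2,384.76; payment $737.20; balance $1,647.56
Quarter 2: opening $1,647.56; interest $14.82 → $1,662.38; payment $737.20; balance $925.18
Quarter 3: opening $925.18; interest $8.32 → $933.50; payment $737.20; balance $196.30
Quarter 4: opening $196.30; interest $1.76 → $198.06; payment $198.06; balance $0.00
Total paid: $2,409.66

$2,409.66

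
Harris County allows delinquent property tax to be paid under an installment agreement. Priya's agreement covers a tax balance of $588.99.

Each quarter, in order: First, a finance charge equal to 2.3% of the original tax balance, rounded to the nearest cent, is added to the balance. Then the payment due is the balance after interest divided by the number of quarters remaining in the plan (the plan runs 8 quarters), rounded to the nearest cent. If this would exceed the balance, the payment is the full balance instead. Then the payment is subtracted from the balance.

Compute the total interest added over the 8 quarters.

$108.40

Quarter 1: opening $588.99; interest $13.55 → $602.54; payment $75.32; balance $527.22
Quarter 2: opening $527.22; interest $13.55 → $540.77; payment $77.25; balance $463.52
Quarter 3: opening $463.52; interest $13.55 → $477.07; payment $79.51; balance $397.56
Quarter 4: opening $397.56; interest $13.55 → $411.11; payment $82.22; balance $328.89
Quarter 5: opening $328.89; interest $13.55 → $342.44; payment $85.61; balance $256.83
Quarter 6: opening $256.83; interest $13.55 → $270.38; payment $90.13; balance $180.25
Quarter 7: opening $180.25; interest $13.55 → $193.80; payment $96.90; balance $96.90
Quarter 8: opening $96.90; interest $13.55 → $110.45; payment $110.45; balance $0.00
Total interest: $13.55 + $13.55 + $13.55 + $13.55 + $13.55 + $13.55 + $13.55 + $13.55 = $108.40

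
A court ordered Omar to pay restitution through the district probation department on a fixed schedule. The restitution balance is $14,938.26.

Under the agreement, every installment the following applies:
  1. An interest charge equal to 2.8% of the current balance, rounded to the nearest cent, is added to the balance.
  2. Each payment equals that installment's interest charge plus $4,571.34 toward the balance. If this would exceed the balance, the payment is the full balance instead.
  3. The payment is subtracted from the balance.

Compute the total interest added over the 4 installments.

$905.10

# | Opening | Interest | Payment | End bal
1 | $14,938.26 | $418.27 | $4,989.61 | $10,366.92
2 | $10,366.92 | $290.27 | $4,861.61 | $5,795.58
3 | $5,795.58 | $162.28 | $4,733.62 | $1,224.24
4 | $1,224.24 | $34.28 | $1,258.52 | $0.00
Total interest: $418.27 + $290.27 + $162.28 + $34.28 = $905.10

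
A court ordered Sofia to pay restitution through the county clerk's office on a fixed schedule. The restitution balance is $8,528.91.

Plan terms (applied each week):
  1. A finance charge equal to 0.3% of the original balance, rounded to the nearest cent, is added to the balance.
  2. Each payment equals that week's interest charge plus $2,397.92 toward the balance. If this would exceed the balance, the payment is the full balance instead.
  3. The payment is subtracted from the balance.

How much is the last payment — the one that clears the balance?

# | Opening | Interest | Payment | End bal
1 | $8,528.91 | $25.59 | $2,423.51 | $6,130.99
2 | $6,130.99 | $25.59 | $2,423.51 | $3,733.07
3 | $3,733.07 | $25.59 | $2,423.51 | $1,335.15
4 | $1,335.15 | $25.59 | $1,360.74 | $0.00

$1,360.74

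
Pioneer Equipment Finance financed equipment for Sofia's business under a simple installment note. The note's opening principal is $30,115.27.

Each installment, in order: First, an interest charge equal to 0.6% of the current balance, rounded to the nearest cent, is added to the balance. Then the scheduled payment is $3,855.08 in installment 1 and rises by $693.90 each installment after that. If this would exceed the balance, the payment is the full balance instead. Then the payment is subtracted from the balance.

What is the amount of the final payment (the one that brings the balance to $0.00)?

Installment 1: opening $30,115.27; interest $180.69 → $30,295.96; payment $3,855.08; balance $26,440.88
Installment 2: opening $26,440.88; interest $158.65 → $26,599.53; payment $4,548.98; balance $22,050.55
Installment 3: opening $22,050.55; interest $132.30 → $22,182.85; payment $5,242.88; balance $16,939.97
Installment 4: opening $16,939.97; interest $101.64 → $17,041.61; payment $5,936.78; balance $11,104.83
Installment 5: opening $11,104.83; interest $66.63 → $11,171.46; payment $6,630.68; balance $4,540.78
Installment 6: opening $4,540.78; interest $27.24 → $4,568.02; payment $4,568.02; balance $0.00

$4,568.02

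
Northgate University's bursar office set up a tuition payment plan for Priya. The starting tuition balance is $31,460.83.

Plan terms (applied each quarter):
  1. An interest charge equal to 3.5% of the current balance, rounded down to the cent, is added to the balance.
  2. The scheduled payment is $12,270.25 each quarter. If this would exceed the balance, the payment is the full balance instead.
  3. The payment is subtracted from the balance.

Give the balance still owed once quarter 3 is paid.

$0.00

Quarter 1: opening $31,460.83; interest $1,101.12 → $32,561.95; payment $12,270.25; balance $20,291.70
Quarter 2: opening $20,291.70; interest $710.20 → $21,001.90; payment $12,270.25; balance $8,731.65
Quarter 3: opening $8,731.65; interest $305.60 → $9,037.25; payment $9,037.25; balance $0.00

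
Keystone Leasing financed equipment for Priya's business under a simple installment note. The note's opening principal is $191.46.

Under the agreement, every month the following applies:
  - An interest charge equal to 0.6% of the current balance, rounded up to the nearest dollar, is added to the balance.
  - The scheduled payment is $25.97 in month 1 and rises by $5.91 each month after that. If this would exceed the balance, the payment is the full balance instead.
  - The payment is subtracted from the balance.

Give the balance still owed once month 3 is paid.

$100.82

# | Opening | Interest | Payment | End bal
1 | $191.46 | $2.00 | $25.97 | $167.49
2 | $167.49 | $2.00 | $31.88 | $137.61
3 | $137.61 | $1.00 | $37.79 | $100.82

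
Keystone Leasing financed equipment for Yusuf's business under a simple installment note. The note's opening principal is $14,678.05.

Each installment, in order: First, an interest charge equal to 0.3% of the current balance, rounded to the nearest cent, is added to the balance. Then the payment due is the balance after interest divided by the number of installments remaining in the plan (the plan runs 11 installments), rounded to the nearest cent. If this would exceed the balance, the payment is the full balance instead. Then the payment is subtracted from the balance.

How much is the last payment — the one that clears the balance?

$1,379.06

Installment 1: opening $14,678.05; interest $44.03 → $14,722.08; payment $1,338.37; balance $13,383.71
Installment 2: opening $13,383.71; interest $40.15 → $13,423.86; payment $1,342.39; balance $12,081.47
Installment 3: opening $12,081.47; interest $36.24 → $12,117.71; payment $1,346.41; balance $10,771.30
Installment 4: opening $10,771.30; interest $32.31 → $10,803.61; payment $1,350.45; balance $9,453.16
Installment 5: opening $9,453.16; interest $28.36 → $9,481.52; payment $1,354.50; balance $8,127.02
Installment 6: opening $8,127.02; interest $24.38 → $8,151.40; payment $1,358.57; balance $6,792.83
Installment 7: opening $6,792.83; interest $20.38 → $6,813.21; payment $1,362.64; balance $5,450.57
Installment 8: opening $5,450.57; interest $16.35 → $5,466.92; payment $1,366.73; balance $4,100.19
Installment 9: opening $4,100.19; interest $12.30 → $4,112.49; payment $1,370.83; balance $2,741.66
Installment 10: opening $2,741.66; interest $8.22 → $2,749.88; payment $1,374.94; balance $1,374.94
Installment 11: opening $1,374.94; interest $4.12 → $1,379.06; payment $1,379.06; balance $0.00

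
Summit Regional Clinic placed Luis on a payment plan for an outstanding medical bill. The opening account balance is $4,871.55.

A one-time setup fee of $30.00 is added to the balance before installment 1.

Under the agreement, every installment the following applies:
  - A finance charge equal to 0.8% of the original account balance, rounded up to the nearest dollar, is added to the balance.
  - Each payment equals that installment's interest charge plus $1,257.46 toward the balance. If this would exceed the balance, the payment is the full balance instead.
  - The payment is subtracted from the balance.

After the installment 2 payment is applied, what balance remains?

$2,386.63

# | Opening | Interest | Payment | End bal
1 | $4,901.55 | $39.00 | $1,296.46 | $3,644.09
2 | $3,644.09 | $39.00 | $1,296.46 | $2,386.63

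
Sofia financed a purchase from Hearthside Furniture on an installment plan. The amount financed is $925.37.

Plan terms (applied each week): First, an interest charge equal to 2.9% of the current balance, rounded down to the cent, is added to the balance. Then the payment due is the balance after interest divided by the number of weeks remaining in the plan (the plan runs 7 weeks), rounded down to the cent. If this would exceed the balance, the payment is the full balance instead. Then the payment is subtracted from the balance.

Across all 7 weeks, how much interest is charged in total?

Week 1: $925.37 +$26.83 interest = $952.20; pay $136.02 → $816.18
Week 2: $816.18 +$23.66 interest = $839.84; pay $139.97 → $699.87
Week 3: $699.87 +$20.29 interest = $720.16; pay $144.03 → $576.13
Week 4: $576.13 +$16.70 interest = $592.83; pay $148.20 → $444.63
Week 5: $444.63 +$12.89 interest = $457.52; pay $152.50 → $305.02
Week 6: $305.02 +$8.84 interest = $313.86; pay $156.93 → $156.93
Week 7: $156.93 +$4.55 interest = $161.48; pay $161.48 → $0.00
Total interest: $26.83 + $23.66 + $20.29 + $16.70 + $12.89 + $8.84 + $4.55 = $113.76

$113.76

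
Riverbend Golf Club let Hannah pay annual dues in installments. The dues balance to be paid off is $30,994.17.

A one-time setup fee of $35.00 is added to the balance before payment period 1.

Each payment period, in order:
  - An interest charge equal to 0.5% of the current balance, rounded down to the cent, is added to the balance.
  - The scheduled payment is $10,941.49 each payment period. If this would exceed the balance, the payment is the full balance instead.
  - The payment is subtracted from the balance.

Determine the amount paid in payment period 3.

$9,449.55

Payment period 1: $31,029.17 +$155.14 interest = $31,184.31; pay $10,941.49 → $20,242.82
Payment period 2: $20,242.82 +$101.21 interest = $20,344.03; pay $10,941.49 → $9,402.54
Payment period 3: $9,402.54 +$47.01 interest = $9,449.55; pay $9,449.55 → $0.00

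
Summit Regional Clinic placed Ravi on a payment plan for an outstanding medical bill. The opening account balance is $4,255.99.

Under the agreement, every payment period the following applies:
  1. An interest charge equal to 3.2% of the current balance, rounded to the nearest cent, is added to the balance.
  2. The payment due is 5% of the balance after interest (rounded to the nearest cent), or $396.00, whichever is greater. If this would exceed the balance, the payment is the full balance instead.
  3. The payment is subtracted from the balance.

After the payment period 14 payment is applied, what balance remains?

$0.00

Payment period 1: opening $4,255.99; interest $136.19 → $4,392.18; payment $396.00; balance $3,996.18
Payment period 2: opening $3,996.18; interest $127.88 → $4,124.06; payment $396.00; balance $3,728.06
Payment period 3: opening $3,728.06; interest $119.30 → $3,847.36; payment $396.00; balance $3,451.36
Payment period 4: opening $3,451.36; interest $110.44 → $3,561.80; payment $396.00; balance $3,165.80
Payment period 5: opening $3,165.80; interest $101.31 → $3,267.11; payment $396.00; balance $2,871.11
Payment period 6: opening $2,871.11; interest $91.88 → $2,962.99; payment $396.00; balance $2,566.99
Payment period 7: opening $2,566.99; interest $82.14 → $2,649.13; payment $396.00; balance $2,253.13
Payment period 8: opening $2,253.13; interest $72.10 → $2,325.23; payment $396.00; balance $1,929.23
Payment period 9: opening $1,929.23; interest $61.74 → $1,990.97; payment $396.00; balance $1,594.97
Payment period 10: opening $1,594.97; interest $51.04 → $1,646.01; payment $396.00; balance $1,250.01
Payment period 11: opening $1,250.01; interest $40.00 → $1,290.01; payment $396.00; balance $894.01
Payment period 12: opening $894.01; interest $28.61 → $922.62; payment $396.00; balance $526.62
Payment period 13: opening $526.62; interest $16.85 → $543.47; payment $396.00; balance $147.47
Payment period 14: opening $147.47; interest $4.72 → $152.19; payment $152.19; balance $0.00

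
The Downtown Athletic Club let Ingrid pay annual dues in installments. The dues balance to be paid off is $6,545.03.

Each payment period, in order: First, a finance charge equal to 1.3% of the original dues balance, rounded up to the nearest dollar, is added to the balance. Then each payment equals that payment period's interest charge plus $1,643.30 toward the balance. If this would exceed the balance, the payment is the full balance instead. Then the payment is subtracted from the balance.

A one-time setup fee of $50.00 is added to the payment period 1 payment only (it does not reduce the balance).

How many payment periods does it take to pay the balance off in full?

4

Payment period 1: $6,545.03 +$86.00 interest = $6,631.03; pay $1,729.30 (+ $50.00 fee) → $4,901.73
Payment period 2: $4,901.73 +$86.00 interest = $4,987.73; pay $1,729.30 → $3,258.43
Payment period 3: $3,258.43 +$86.00 interest = $3,344.43; pay $1,729.30 → $1,615.13
Payment period 4: $1,615.13 +$86.00 interest = $1,701.13; pay $1,701.13 → $0.00
Balance reaches $0.00 in payment period 4.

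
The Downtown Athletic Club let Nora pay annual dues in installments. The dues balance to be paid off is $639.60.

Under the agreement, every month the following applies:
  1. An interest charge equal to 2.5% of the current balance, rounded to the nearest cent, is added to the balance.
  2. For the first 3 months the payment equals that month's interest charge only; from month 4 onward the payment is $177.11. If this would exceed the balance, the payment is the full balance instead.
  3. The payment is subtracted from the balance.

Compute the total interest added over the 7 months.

$87.35

Month 1: opening $639.60; interest $15.99 → $655.59; payment $15.99; balance $639.60
Month 2: opening $639.60; interest $15.99 → $655.59; payment $15.99; balance $639.60
Month 3: opening $639.60; interest $15.99 → $655.59; payment $15.99; balance $639.60
Month 4: opening $639.60; interest $15.99 → $655.59; payment $177.11; balance $478.48
Month 5: opening $478.48; interest $11.96 → $490.44; payment $177.11; balance $313.33
Month 6: opening $313.33; interest $7.83 → $321.16; payment $177.11; balance $144.05
Month 7: opening $144.05; interest $3.60 → $147.65; payment $147.65; balance $0.00
Total interest: $15.99 + $15.99 + $15.99 + $15.99 + $11.96 + $7.83 + $3.60 = $87.35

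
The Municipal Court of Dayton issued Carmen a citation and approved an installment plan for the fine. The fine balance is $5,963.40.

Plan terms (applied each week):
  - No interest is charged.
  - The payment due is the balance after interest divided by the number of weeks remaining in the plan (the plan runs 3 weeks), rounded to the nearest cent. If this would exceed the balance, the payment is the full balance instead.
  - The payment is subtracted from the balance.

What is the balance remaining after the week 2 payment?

# | Opening | Payment | End bal
1 | $5,963.40 | $1,987.80 | $3,975.60
2 | $3,975.60 | $1,987.80 | $1,987.80

$1,987.80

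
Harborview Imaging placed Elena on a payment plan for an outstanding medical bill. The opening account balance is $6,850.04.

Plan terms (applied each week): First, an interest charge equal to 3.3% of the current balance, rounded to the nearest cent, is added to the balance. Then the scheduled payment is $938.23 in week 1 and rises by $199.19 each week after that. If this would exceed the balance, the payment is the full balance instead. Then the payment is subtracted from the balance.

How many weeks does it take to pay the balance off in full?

Week 1: $6,850.04 +$226.05 interest = $7,076.09; pay $938.23 → $6,137.86
Week 2: $6,137.86 +$202.55 interest = $6,340.41; pay $1,137.42 → $5,202.99
Week 3: $5,202.99 +$171.70 interest = $5,374.69; pay $1,336.61 → $4,038.08
Week 4: $4,038.08 +$133.26 interest = $4,171.34; pay $1,535.80 → $2,635.54
Week 5: $2,635.54 +$86.97 interest = $2,722.51; pay $1,734.99 → $987.52
Week 6: $987.52 +$32.59 interest = $1,020.11; pay $1,020.11 → $0.00
Balance reaches $0.00 in week 6.

6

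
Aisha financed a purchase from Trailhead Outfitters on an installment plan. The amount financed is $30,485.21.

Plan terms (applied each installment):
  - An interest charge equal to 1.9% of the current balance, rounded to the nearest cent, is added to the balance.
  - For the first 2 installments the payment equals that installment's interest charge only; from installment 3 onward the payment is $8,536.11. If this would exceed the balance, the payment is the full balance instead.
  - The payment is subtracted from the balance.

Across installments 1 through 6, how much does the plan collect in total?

Installment 1: $30,485.21 +$579.22 interest = $31,064.43; pay $579.22 → $30,485.21
Installment 2: $30,485.21 +$579.22 interest = $31,064.43; pay $579.22 → $30,485.21
Installment 3: $30,485.21 +$579.22 interest = $31,064.43; pay $8,536.11 → $22,528.32
Installment 4: $22,528.32 +$428.04 interest = $22,956.36; pay $8,536.11 → $14,420.25
Installment 5: $14,420.25 +$273.98 interest = $14,694.23; pay $8,536.11 → $6,158.12
Installment 6: $6,158.12 +$117.00 interest = $6,275.12; pay $6,275.12 → $0.00
Total paid: $33,041.89

$33,041.89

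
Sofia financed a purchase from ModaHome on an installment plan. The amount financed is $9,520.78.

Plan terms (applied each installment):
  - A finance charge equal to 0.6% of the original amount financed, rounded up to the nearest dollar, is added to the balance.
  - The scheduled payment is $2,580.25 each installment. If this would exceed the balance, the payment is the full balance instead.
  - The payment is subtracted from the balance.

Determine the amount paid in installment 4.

$2,012.03

Installment 1: opening $9,520.78; interest $58.00 → $9,578.78; payment $2,580.25; balance $6,998.53
Installment 2: opening $6,998.53; interest $58.00 → $7,056.53; payment $2,580.25; balance $4,476.28
Installment 3: opening $4,476.28; interest $58.00 → $4,534.28; payment $2,580.25; balance $1,954.03
Installment 4: opening $1,954.03; interest $58.00 → $2,012.03; payment $2,012.03; balance $0.00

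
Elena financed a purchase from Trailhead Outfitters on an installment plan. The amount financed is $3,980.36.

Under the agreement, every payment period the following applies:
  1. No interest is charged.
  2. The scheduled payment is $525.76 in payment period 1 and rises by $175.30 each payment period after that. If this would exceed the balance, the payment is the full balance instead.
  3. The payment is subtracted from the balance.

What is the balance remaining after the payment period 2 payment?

# | Opening | Payment | End bal
1 | $3,980.36 | $525.76 | $3,454.60
2 | $3,454.60 | $701.06 | $2,753.54

$2,753.54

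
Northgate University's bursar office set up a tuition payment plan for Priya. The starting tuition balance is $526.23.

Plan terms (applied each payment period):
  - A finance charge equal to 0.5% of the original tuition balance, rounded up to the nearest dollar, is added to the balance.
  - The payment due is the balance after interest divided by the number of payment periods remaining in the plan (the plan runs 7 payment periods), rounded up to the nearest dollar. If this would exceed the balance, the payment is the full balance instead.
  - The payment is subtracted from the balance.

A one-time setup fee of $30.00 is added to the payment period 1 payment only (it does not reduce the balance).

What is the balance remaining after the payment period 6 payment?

# | Opening | Interest | Payment | Fee | End bal
1 | $526.23 | $3.00 | $76.00 | $30.00 | $453.23
2 | $453.23 | $3.00 | $77.00 | — | $379.23
3 | $379.23 | $3.00 | $77.00 | — | $305.23
4 | $305.23 | $3.00 | $78.00 | — | $230.23
5 | $230.23 | $3.00 | $78.00 | — | $155.23
6 | $155.23 | $3.00 | $80.00 | — | $78.23

$78.23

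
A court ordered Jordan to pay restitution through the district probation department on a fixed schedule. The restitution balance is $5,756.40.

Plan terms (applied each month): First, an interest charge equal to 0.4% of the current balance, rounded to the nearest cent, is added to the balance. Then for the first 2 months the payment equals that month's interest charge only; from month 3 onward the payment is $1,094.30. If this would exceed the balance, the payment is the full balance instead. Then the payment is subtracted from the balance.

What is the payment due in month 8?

$358.44

Month 1: $5,756.40 +$23.03 interest = $5,779.43; pay $23.03 → $5,756.40
Month 2: $5,756.40 +$23.03 interest = $5,779.43; pay $23.03 → $5,756.40
Month 3: $5,756.40 +$23.03 interest = $5,779.43; pay $1,094.30 → $4,685.13
Month 4: $4,685.13 +$18.74 interest = $4,703.87; pay $1,094.30 → $3,609.57
Month 5: $3,609.57 +$14.44 interest = $3,624.01; pay $1,094.30 → $2,529.71
Month 6: $2,529.71 +$10.12 interest = $2,539.83; pay $1,094.30 → $1,445.53
Month 7: $1,445.53 +$5.78 interest = $1,451.31; pay $1,094.30 → $357.01
Month 8: $357.01 +$1.43 interest = $358.44; pay $358.44 → $0.00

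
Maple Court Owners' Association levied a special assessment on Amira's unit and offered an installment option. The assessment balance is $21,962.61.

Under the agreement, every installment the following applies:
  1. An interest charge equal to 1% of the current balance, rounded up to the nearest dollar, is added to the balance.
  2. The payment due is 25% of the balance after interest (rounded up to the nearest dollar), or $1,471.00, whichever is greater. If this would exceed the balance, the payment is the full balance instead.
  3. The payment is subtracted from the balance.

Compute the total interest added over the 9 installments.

# | Opening | Interest | Payment | End bal
1 | $21,962.61 | $220.00 | $5,546.00 | $16,636.61
2 | $16,636.61 | $167.00 | $4,201.00 | $12,602.61
3 | $12,602.61 | $127.00 | $3,183.00 | $9,546.61
4 | $9,546.61 | $96.00 | $2,411.00 | $7,231.61
5 | $7,231.61 | $73.00 | $1,827.00 | $5,477.61
6 | $5,477.61 | $55.00 | $1,471.00 | $4,061.61
7 | $4,061.61 | $41.00 | $1,471.00 | $2,631.61
8 | $2,631.61 | $27.00 | $1,471.00 | $1,187.61
9 | $1,187.61 | $12.00 | $1,199.61 | $0.00
Total interest: $220.00 + $167.00 + $127.00 + $96.00 + $73.00 + $55.00 + $41.00 + $27.00 + $12.00 = $818.00

$818.00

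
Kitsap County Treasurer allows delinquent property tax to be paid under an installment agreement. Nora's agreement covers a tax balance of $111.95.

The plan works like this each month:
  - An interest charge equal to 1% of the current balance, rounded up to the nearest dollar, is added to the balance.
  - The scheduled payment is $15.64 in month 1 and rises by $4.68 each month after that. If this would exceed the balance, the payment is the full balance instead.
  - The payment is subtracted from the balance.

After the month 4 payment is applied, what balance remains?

Month 1: opening $111.95; interest $2.00 → $113.95; payment $15.64; balance $98.31
Month 2: opening $98.31; interest $1.00 → $99.31; payment $20.32; balance $78.99
Month 3: opening $78.99; interest $1.00 → $79.99; payment $25.00; balance $54.99
Month 4: opening $54.99; interest $1.00 → $55.99; payment $29.68; balance $26.31

$26.31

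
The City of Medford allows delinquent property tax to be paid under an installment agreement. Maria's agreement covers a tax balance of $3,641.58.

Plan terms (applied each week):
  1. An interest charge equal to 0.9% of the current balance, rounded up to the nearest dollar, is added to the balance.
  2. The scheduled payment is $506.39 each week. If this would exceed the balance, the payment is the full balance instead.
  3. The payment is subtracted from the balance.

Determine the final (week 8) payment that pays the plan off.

$241.85

# | Opening | Interest | Payment | End bal
1 | $3,641.58 | $33.00 | $506.39 | $3,168.19
2 | $3,168.19 | $29.00 | $506.39 | $2,690.80
3 | $2,690.80 | $25.00 | $506.39 | $2,209.41
4 | $2,209.41 | $20.00 | $506.39 | $1,723.02
5 | $1,723.02 | $16.00 | $506.39 | $1,232.63
6 | $1,232.63 | $12.00 | $506.39 | $738.24
7 | $738.24 | $7.00 | $506.39 | $238.85
8 | $238.85 | $3.00 | $241.85 | $0.00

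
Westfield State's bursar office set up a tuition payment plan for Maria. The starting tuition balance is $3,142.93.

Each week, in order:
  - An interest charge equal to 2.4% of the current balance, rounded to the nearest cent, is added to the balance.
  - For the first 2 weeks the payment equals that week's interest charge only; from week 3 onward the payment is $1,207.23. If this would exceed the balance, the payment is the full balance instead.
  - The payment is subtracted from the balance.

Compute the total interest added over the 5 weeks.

Week 1: $3,142.93 +$75.43 interest = $3,218.36; pay $75.43 → $3,142.93
Week 2: $3,142.93 +$75.43 interest = $3,218.36; pay $75.43 → $3,142.93
Week 3: $3,142.93 +$75.43 interest = $3,218.36; pay $1,207.23 → $2,011.13
Week 4: $2,011.13 +$48.27 interest = $2,059.40; pay $1,207.23 → $852.17
Week 5: $852.17 +$20.45 interest = $872.62; pay $872.62 → $0.00
Total interest: $75.43 + $75.43 + $75.43 + $48.27 + $20.45 = $295.01

$295.01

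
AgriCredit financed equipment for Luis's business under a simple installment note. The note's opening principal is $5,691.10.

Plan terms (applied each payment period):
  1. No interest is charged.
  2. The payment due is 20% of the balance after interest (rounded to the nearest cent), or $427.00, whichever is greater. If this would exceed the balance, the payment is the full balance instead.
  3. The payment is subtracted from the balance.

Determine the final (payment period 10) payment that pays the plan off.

Payment period 1: opening $5,691.10; payment $1,138.22; balance $4,552.88
Payment period 2: opening $4,552.88; payment $910.58; balance $3,642.30
Payment period 3: opening $3,642.30; payment $728.46; balance $2,913.84
Payment period 4: opening $2,913.84; payment $582.77; balance $2,331.07
Payment period 5: opening $2,331.07; payment $466.21; balance $1,864.86
Payment period 6: opening $1,864.86; payment $427.00; balance $1,437.86
Payment period 7: opening $1,437.86; payment $427.00; balance $1,010.86
Payment period 8: opening $1,010.86; payment $427.00; balance $583.86
Payment period 9: opening $583.86; payment $427.00; balance $156.86
Payment period 10: opening $156.86; payment $156.86; balance $0.00

$156.86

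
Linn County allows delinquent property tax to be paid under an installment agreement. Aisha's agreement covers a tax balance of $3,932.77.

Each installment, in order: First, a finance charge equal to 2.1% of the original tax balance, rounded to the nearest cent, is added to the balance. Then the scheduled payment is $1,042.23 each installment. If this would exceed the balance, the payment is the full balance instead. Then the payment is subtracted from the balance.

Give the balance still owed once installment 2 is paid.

# | Opening | Interest | Payment | End bal
1 | $3,932.77 | $82.59 | $1,042.23 | $2,973.13
2 | $2,973.13 | $82.59 | $1,042.23 | $2,013.49

$2,013.49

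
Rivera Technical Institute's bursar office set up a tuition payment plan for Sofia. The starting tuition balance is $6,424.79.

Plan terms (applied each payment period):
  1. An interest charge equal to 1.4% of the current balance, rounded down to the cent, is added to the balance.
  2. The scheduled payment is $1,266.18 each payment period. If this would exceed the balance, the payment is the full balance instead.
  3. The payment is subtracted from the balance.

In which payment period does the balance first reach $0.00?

# | Opening | Interest | Payment | End bal
1 | $6,424.79 | $89.94 | $1,266.18 | $5,248.55
2 | $5,248.55 | $73.47 | $1,266.18 | $4,055.84
3 | $4,055.84 | $56.78 | $1,266.18 | $2,846.44
4 | $2,846.44 | $39.85 | $1,266.18 | $1,620.11
5 | $1,620.11 | $22.68 | $1,266.18 | $376.61
6 | $376.61 | $5.27 | $381.88 | $0.00
Balance reaches $0.00 in payment period 6.

6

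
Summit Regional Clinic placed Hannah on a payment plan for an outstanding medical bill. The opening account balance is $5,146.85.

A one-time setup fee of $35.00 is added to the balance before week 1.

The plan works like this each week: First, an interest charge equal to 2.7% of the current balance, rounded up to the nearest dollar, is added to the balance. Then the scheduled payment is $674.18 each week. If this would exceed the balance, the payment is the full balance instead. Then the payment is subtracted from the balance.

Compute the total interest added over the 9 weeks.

$710.00

Week 1: opening $5,181.85; interest $140.00 → $5,321.85; payment $674.18; balance $4,647.67
Week 2: opening $4,647.67; interest $126.00 → $4,773.67; payment $674.18; balance $4,099.49
Week 3: opening $4,099.49; interest $111.00 → $4,210.49; payment $674.18; balance $3,536.31
Week 4: opening $3,536.31; interest $96.00 → $3,632.31; payment $674.18; balance $2,958.13
Week 5: opening $2,958.13; interest $80.00 → $3,038.13; payment $674.18; balance $2,363.95
Week 6: opening $2,363.95; interest $64.00 → $2,427.95; payment $674.18; balance $1,753.77
Week 7: opening $1,753.77; interest $48.00 → $1,801.77; payment $674.18; balance $1,127.59
Week 8: opening $1,127.59; interest $31.00 → $1,158.59; payment $674.18; balance $484.41
Week 9: opening $484.41; interest $14.00 → $498.41; payment $498.41; balance $0.00
Total interest: $140.00 + $126.00 + $111.00 + $96.00 + $80.00 + $64.00 + $48.00 + $31.00 + $14.00 = $710.00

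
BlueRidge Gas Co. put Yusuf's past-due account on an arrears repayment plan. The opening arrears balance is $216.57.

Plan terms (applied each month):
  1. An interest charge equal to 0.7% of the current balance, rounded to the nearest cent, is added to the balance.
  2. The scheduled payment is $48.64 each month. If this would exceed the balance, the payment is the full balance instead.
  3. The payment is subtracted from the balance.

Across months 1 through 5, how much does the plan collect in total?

Month 1: opening $216.57; interest $1.52 → $218.09; payment $48.64; balance $169.45
Month 2: opening $169.45; interest $1.19 → $170.64; payment $48.64; balance $122.00
Month 3: opening $122.00; interest $0.85 → $122.85; payment $48.64; balance $74.21
Month 4: opening $74.21; interest $0.52 → $74.73; payment $48.64; balance $26.09
Month 5: opening $26.09; interest $0.18 → $26.27; payment $26.27; balance $0.00
Total paid: $220.83

$220.83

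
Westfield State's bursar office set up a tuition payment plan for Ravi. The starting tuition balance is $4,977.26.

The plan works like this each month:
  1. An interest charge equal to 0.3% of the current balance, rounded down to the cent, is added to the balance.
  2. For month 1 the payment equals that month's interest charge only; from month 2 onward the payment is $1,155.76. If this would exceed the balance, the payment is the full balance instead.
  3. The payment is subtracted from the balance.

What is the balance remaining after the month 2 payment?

Month 1: $4,977.26 +$14.93 interest = $4,992.19; pay $14.93 → $4,977.26
Month 2: $4,977.26 +$14.93 interest = $4,992.19; pay $1,155.76 → $3,836.43

$3,836.43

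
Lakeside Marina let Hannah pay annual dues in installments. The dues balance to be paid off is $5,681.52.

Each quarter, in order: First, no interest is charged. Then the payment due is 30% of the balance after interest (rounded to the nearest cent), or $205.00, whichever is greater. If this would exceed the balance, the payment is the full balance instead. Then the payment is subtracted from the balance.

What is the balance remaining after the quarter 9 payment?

Quarter 1: $5,681.52 − $1,704.46 → $3,977.06
Quarter 2: $3,977.06 − $1,193.12 → $2,783.94
Quarter 3: $2,783.94 − $835.18 → $1,948.76
Quarter 4: $1,948.76 − $584.63 → $1,364.13
Quarter 5: $1,364.13 − $409.24 → $954.89
Quarter 6: $954.89 − $286.47 → $668.42
Quarter 7: $668.42 − $205.00 → $463.42
Quarter 8: $463.42 − $205.00 → $258.42
Quarter 9: $258.42 − $205.00 → $53.42

$53.42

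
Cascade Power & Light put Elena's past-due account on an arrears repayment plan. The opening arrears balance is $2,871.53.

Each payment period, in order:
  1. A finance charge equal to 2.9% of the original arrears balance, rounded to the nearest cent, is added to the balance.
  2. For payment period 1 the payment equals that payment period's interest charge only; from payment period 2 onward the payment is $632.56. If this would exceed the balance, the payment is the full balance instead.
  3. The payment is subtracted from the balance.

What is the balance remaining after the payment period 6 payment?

$125.08

Payment period 1: opening $2,871.53; interest $83.27 → $2,954.80; payment $83.27; balance $2,871.53
Payment period 2: opening $2,871.53; interest $83.27 → $2,954.80; payment $632.56; balance $2,322.24
Payment period 3: opening $2,322.24; interest $83.27 → $2,405.51; payment $632.56; balance $1,772.95
Payment period 4: opening $1,772.95; interest $83.27 → $1,856.22; payment $632.56; balance $1,223.66
Payment period 5: opening $1,223.66; interest $83.27 → $1,306.93; payment $632.56; balance $674.37
Payment period 6: opening $674.37; interest $83.27 → $757.64; payment $632.56; balance $125.08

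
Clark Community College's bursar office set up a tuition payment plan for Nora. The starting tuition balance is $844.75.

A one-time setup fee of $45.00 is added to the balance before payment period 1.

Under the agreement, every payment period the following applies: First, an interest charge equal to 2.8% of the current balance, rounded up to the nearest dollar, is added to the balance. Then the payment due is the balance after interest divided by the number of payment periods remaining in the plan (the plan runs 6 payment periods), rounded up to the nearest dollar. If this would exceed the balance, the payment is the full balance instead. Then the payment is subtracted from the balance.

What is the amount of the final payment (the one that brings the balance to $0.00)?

$174.75

Payment period 1: opening $889.75; interest $25.00 → $914.75; payment $153.00; balance $761.75
Payment period 2: opening $761.75; interest $22.00 → $783.75; payment $157.00; balance $626.75
Payment period 3: opening $626.75; interest $18.00 → $644.75; payment $162.00; balance $482.75
Payment period 4: opening $482.75; interest $14.00 → $496.75; payment $166.00; balance $330.75
Payment period 5: opening $330.75; interest $10.00 → $340.75; payment $171.00; balance $169.75
Payment period 6: opening $169.75; interest $5.00 → $174.75; payment $174.75; balance $0.00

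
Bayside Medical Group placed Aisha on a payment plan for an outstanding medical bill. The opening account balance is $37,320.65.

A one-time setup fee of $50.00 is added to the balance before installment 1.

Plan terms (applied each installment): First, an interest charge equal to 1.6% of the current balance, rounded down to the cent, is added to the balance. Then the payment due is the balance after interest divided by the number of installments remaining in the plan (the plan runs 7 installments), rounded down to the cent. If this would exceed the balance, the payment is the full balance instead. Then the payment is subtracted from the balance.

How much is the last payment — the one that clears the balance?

$5,966.07

Installment 1: $37,370.65 +$597.93 interest = $37,968.58; pay $5,424.08 → $32,544.50
Installment 2: $32,544.50 +$520.71 interest = $33,065.21; pay $5,510.86 → $27,554.35
Installment 3: $27,554.35 +$440.86 interest = $27,995.21; pay $5,599.04 → $22,396.17
Installment 4: $22,396.17 +$358.33 interest = $22,754.50; pay $5,688.62 → $17,065.88
Installment 5: $17,065.88 +$273.05 interest = $17,338.93; pay $5,779.64 → $11,559.29
Installment 6: $11,559.29 +$184.94 interest = $11,744.23; pay $5,872.11 → $5,872.12
Installment 7: $5,872.12 +$93.95 interest = $5,966.07; pay $5,966.07 → $0.00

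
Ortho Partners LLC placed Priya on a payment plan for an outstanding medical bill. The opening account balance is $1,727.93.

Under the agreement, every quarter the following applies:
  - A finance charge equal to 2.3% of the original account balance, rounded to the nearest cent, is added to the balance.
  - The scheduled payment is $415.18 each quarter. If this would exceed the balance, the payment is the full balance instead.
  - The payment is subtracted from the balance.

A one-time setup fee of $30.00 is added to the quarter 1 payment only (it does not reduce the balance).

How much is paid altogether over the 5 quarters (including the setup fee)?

$1,956.63

Quarter 1: opening $1,727.93; interest $39.74 → $1,767.67; payment $415.18 (+ $30.00 fee); balance $1,352.49
Quarter 2: opening $1,352.49; interest $39.74 → $1,392.23; payment $415.18; balance $977.05
Quarter 3: opening $977.05; interest $39.74 → $1,016.79; payment $415.18; balance $601.61
Quarter 4: opening $601.61; interest $39.74 → $641.35; payment $415.18; balance $226.17
Quarter 5: opening $226.17; interest $39.74 → $265.91; payment $265.91; balance $0.00
Total paid: $1,956.63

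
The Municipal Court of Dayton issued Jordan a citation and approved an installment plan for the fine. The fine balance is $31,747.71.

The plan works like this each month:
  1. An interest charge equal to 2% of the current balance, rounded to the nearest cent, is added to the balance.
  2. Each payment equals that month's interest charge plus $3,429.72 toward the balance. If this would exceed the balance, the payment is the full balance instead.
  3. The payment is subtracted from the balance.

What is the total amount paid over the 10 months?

$35,010.50

# | Opening | Interest | Payment | End bal
1 | $31,747.71 | $634.95 | $4,064.67 | $28,317.99
2 | $28,317.99 | $566.36 | $3,996.08 | $24,888.27
3 | $24,888.27 | $497.77 | $3,927.49 | $21,458.55
4 | $21,458.55 | $429.17 | $3,858.89 | $18,028.83
5 | $18,028.83 | $360.58 | $3,790.30 | $14,599.11
6 | $14,599.11 | $291.98 | $3,721.70 | $11,169.39
7 | $11,169.39 | $223.39 | $3,653.11 | $7,739.67
8 | $7,739.67 | $154.79 | $3,584.51 | $4,309.95
9 | $4,309.95 | $86.20 | $3,515.92 | $880.23
10 | $880.23 | $17.60 | $897.83 | $0.00
Total paid: $35,010.50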